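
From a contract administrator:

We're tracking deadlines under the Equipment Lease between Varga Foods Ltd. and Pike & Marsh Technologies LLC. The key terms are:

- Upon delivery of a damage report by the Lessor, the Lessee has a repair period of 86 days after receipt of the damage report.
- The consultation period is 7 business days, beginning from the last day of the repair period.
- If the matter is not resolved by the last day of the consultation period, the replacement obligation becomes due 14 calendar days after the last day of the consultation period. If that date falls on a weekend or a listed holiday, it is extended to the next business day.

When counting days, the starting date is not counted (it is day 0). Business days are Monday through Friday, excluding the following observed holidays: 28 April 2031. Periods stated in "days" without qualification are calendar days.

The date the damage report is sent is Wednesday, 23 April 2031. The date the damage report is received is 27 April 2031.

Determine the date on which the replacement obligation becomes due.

14 August 2031

The last day of the repair period: 86 calendar days after 27 April 2031 is 22 July 2031.
The last day of the consultation period: 7 business days after Tuesday, 22 July 2031, skipping weekends — Jul 23, Jul 24, Jul 25, Jul 28, Jul 29, Jul 30, Jul 31 — lands on Thursday, 31 July 2031.
Adding 14 calendar days to 31 July 2031 gives 14 August 2031, which is the date on which the replacement obligation becomes due. 14 August 2031 is a Thursday and is not a listed holiday, so no roll-forward applies.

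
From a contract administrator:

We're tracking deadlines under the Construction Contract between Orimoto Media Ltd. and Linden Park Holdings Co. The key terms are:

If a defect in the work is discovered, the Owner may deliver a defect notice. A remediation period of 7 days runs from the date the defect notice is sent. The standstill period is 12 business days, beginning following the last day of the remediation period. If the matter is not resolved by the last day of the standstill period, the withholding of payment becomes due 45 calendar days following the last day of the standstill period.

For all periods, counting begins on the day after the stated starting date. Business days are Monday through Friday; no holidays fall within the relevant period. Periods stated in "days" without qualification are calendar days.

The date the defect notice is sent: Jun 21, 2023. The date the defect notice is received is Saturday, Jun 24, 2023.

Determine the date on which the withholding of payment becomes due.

The last day of the remediation period: 7 calendar days after Jun 21, 2023 is Jun 28, 2023.
From Wednesday, Jun 28, 2023, 12 business days (Jun 29, Jun 30, Jul 3, Jul 4, …, Jul 12, Jul 13, Jul 14, skipping weekends) brings us to Friday, Jul 14, 2023, which is the last day of the standstill period.
The date on which the withholding of payment becomes due: 45 calendar days after Jul 14, 2023 is Aug 28, 2023.

Aug 28, 2023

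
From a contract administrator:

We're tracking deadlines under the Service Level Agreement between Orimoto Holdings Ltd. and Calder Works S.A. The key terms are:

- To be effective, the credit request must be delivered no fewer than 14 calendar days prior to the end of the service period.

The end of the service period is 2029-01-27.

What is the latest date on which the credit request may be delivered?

2029-01-27 minus 14 days is 2029-01-13.

2029-01-13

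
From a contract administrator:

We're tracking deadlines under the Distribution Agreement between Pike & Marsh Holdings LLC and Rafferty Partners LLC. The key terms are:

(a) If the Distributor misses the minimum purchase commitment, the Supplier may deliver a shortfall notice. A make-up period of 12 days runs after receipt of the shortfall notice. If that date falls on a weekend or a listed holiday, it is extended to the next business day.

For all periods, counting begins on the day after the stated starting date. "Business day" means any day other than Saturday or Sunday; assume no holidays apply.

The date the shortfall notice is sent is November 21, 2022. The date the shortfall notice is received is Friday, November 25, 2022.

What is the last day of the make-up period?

The last day of the make-up period: 12 calendar days after November 25, 2022 is December 7, 2022. December 7, 2022 is a Wednesday, so no roll-forward applies.

December 7, 2022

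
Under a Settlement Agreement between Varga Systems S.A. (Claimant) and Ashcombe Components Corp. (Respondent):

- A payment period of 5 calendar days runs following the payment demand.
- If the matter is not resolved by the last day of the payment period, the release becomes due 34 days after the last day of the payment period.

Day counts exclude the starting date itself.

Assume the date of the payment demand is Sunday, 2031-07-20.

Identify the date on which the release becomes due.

Adding 5 calendar days to 2031-07-20 gives 2031-07-25, which is the last day of the payment period.
The date on which the release becomes due: 2031-07-25 + 34 days = 2031-08-28.

2031-08-28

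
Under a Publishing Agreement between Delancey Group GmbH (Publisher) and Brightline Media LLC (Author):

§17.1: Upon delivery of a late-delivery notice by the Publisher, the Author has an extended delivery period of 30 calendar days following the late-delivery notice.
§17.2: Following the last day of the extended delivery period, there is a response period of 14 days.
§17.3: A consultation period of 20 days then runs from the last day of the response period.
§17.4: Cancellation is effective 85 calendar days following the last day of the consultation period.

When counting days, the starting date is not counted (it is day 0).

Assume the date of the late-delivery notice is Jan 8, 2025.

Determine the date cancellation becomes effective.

Jun 6, 2025

The last day of the extended delivery period: 30 calendar days after Jan 8, 2025 is Feb 7, 2025.
The last day of the response period: Feb 7, 2025 + 14 days = Feb 21, 2025.
The last day of the consultation period: 20 calendar days after Feb 21, 2025 is Mar 13, 2025.
The date cancellation becomes effective: Mar 13, 2025 + 85 days = Jun 6, 2025.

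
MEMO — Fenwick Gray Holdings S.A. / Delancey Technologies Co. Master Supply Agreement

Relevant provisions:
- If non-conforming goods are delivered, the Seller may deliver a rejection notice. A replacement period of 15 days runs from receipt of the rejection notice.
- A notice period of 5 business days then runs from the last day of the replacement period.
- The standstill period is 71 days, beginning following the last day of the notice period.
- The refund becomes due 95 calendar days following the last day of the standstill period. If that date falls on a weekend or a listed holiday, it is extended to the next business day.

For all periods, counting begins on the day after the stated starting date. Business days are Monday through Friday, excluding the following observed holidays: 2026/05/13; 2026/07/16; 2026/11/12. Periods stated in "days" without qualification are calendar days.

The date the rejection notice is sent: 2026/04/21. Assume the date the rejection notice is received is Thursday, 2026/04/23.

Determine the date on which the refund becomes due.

2026/11/02

Adding 15 calendar days to 2026/04/23 gives 2026/05/08, which is the last day of the replacement period.
The last day of the notice period: 5 business days after Friday, 2026/05/08, skipping weekends and the listed holiday on May 13 — May 11, May 12, May 14, May 15, May 18 — lands on Monday, 2026/05/18.
The last day of the standstill period: 71 calendar days after 2026/05/18 is 2026/07/28.
The date on which the refund becomes due: 95 calendar days after 2026/07/28 is 2026/10/31. That falls on a Saturday, so it rolls to the next business day, Monday, 2026/11/02.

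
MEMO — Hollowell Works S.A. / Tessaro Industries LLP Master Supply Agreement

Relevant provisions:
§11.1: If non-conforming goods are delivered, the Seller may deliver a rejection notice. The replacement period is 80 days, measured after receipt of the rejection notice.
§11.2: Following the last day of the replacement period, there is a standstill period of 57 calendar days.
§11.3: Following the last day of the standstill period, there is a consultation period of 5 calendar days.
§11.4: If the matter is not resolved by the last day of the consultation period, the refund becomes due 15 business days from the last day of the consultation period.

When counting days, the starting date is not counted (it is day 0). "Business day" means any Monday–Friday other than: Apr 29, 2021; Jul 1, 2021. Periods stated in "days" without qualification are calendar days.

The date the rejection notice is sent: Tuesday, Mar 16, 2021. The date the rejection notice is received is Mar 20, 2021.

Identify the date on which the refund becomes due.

Adding 80 calendar days to Mar 20, 2021 gives Jun 8, 2021, which is the last day of the replacement period.
The last day of the standstill period: 57 calendar days after Jun 8, 2021 is Aug 4, 2021.
Adding 5 calendar days to Aug 4, 2021 gives Aug 9, 2021, which is the last day of the consultation period.
The date on which the refund becomes due: counting 15 business days from Monday, Aug 9, 2021 (Aug 10, Aug 11, Aug 12, Aug 13, …, Aug 26, Aug 27, Aug 30, skipping weekends) reaches Monday, Aug 30, 2021.

Aug 30, 2021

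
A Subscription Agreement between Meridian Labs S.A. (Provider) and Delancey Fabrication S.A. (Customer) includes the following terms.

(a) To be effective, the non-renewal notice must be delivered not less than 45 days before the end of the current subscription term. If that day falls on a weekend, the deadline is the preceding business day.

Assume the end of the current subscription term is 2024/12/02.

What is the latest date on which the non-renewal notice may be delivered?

2024/10/18

Counting back 45 calendar days from 2024/12/02 gives 2024/10/18. That is a Friday, so no adjustment is needed.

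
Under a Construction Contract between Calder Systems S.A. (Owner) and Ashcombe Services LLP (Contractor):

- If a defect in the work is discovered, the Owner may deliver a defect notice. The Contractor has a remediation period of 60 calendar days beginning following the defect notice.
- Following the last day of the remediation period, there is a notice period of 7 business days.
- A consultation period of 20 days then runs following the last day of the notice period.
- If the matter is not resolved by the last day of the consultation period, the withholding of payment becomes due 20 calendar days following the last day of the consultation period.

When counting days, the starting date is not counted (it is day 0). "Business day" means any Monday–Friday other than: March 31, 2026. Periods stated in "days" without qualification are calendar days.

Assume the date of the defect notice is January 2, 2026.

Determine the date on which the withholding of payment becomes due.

April 21, 2026

The last day of the remediation period: January 2, 2026 + 60 days = March 3, 2026.
From Tuesday, March 3, 2026, 7 business days (Mar 4, Mar 5, Mar 6, Mar 9, Mar 10, Mar 11, Mar 12, skipping weekends) brings us to Thursday, March 12, 2026, which is the last day of the notice period.
The last day of the consultation period: March 12, 2026 + 20 days = April 1, 2026.
Adding 20 calendar days to April 1, 2026 gives April 21, 2026, which is the date on which the withholding of payment becomes due.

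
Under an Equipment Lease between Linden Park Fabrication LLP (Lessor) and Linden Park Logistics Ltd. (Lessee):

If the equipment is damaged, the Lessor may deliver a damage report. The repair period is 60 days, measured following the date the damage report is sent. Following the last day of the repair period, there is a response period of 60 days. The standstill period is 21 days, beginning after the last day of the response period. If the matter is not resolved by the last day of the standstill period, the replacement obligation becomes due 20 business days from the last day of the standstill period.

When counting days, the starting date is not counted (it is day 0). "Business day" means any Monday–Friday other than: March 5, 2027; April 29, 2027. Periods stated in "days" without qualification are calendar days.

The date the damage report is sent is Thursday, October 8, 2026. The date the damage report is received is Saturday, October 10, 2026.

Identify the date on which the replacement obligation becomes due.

March 29, 2027

The last day of the repair period: 60 calendar days after October 8, 2026 is December 7, 2026.
The last day of the response period: 60 calendar days after December 7, 2026 is February 5, 2027.
The last day of the standstill period: February 5, 2027 + 21 days = February 26, 2027.
The date on which the replacement obligation becomes due: 20 business days after Friday, February 26, 2027, skipping weekends and the listed holiday on Mar 5 — Mar 1, Mar 2, Mar 3, Mar 4, …, Mar 25, Mar 26, Mar 29 — lands on Monday, March 29, 2027.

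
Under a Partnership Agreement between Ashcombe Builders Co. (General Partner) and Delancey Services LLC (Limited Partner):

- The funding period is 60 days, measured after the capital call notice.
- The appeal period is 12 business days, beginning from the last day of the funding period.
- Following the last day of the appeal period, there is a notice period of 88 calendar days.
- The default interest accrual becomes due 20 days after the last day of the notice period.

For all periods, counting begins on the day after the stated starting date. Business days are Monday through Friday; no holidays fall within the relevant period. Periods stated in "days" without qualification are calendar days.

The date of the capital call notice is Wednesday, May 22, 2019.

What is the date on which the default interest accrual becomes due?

November 22, 2019

The last day of the funding period: 60 calendar days after May 22, 2019 is July 21, 2019.
The last day of the appeal period: counting 12 business days from Sunday, July 21, 2019 (Jul 22, Jul 23, Jul 24, Jul 25, …, Aug 2, Aug 5, Aug 6, skipping weekends) reaches Tuesday, August 6, 2019.
Adding 88 calendar days to August 6, 2019 gives November 2, 2019, which is the last day of the notice period.
The date on which the default interest accrual becomes due: November 2, 2019 + 20 days = November 22, 2019.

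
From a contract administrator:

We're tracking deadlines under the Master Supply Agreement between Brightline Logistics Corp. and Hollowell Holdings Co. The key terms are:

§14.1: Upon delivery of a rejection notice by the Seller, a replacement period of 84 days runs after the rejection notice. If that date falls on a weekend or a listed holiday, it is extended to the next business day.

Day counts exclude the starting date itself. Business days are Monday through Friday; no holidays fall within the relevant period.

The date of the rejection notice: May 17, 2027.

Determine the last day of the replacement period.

The last day of the replacement period: 84 calendar days after May 17, 2027 is August 9, 2027. August 9, 2027 is a Monday, so no roll-forward applies.

August 9, 2027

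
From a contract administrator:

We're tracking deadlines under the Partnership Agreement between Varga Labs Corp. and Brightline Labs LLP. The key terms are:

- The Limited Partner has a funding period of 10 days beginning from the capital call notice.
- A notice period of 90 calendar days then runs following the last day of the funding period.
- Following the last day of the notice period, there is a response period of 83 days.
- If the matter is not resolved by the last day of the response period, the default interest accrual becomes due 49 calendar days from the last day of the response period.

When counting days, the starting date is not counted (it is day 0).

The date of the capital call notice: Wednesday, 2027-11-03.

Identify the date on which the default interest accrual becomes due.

2028-06-22

Adding 10 calendar days to 2027-11-03 gives 2027-11-13, which is the last day of the funding period.
Adding 90 calendar days to 2027-11-13 gives 2028-02-11, which is the last day of the notice period.
The last day of the response period: 83 calendar days after 2028-02-11 is 2028-05-04.
The date on which the default interest accrual becomes due: 2028-05-04 + 49 days = 2028-06-22.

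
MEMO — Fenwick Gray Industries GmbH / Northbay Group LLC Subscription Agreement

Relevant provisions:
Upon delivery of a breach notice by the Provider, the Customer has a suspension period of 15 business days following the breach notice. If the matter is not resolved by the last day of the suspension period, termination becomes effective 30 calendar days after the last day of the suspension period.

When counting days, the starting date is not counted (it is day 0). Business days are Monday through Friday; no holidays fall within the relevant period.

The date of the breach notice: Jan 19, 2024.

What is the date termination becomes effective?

Mar 10, 2024

The last day of the suspension period: 15 business days after Friday, Jan 19, 2024, skipping weekends — Jan 22, Jan 23, Jan 24, Jan 25, …, Feb 7, Feb 8, Feb 9 — lands on Friday, Feb 9, 2024.
Adding 30 calendar days to Feb 9, 2024 gives Mar 10, 2024, which is the date termination becomes effective.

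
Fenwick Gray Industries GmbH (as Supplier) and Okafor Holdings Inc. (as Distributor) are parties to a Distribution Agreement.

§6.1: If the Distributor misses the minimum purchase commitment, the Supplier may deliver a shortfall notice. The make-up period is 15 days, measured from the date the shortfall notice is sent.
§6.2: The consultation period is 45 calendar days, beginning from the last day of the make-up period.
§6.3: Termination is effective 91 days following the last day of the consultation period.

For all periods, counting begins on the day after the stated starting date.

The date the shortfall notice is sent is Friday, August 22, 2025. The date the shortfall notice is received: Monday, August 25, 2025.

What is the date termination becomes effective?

The last day of the make-up period: 15 calendar days after August 22, 2025 is September 6, 2025.
The last day of the consultation period: 45 calendar days after September 6, 2025 is October 21, 2025.
The date termination becomes effective: October 21, 2025 + 91 days = January 20, 2026.

January 20, 2026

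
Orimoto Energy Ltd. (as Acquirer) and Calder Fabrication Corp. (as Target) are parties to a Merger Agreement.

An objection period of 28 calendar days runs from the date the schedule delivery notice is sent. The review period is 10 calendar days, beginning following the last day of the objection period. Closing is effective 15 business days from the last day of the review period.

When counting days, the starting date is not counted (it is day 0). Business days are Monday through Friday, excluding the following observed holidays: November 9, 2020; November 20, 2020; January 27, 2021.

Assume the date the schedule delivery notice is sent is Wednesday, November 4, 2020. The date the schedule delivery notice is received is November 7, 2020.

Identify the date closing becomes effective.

The last day of the objection period: 28 calendar days after November 4, 2020 is December 2, 2020.
The last day of the review period: 10 calendar days after December 2, 2020 is December 12, 2020.
The date closing becomes effective: 15 business days after Saturday, December 12, 2020, skipping weekends — Dec 14, Dec 15, Dec 16, Dec 17, …, Dec 30, Dec 31, Jan 1 — lands on Friday, January 1, 2021.

January 1, 2021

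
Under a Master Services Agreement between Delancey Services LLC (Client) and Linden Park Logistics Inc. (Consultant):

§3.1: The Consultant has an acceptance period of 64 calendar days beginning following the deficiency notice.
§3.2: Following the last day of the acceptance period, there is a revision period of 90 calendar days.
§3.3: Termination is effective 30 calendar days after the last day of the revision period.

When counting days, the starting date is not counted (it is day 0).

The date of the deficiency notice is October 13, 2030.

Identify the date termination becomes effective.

The last day of the acceptance period: 64 calendar days after October 13, 2030 is December 16, 2030.
The last day of the revision period: 90 calendar days after December 16, 2030 is March 16, 2031.
The date termination becomes effective: 30 calendar days after March 16, 2031 is April 15, 2031.

April 15, 2031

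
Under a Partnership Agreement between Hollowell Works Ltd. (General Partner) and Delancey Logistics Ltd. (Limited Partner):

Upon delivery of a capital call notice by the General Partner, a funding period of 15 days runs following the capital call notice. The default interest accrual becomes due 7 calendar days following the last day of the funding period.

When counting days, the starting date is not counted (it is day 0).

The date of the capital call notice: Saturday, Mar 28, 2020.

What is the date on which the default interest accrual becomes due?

The last day of the funding period: Mar 28, 2020 + 15 days = Apr 12, 2020.
Adding 7 calendar days to Apr 12, 2020 gives Apr 19, 2020, which is the date on which the default interest accrual becomes due.

Apr 19, 2020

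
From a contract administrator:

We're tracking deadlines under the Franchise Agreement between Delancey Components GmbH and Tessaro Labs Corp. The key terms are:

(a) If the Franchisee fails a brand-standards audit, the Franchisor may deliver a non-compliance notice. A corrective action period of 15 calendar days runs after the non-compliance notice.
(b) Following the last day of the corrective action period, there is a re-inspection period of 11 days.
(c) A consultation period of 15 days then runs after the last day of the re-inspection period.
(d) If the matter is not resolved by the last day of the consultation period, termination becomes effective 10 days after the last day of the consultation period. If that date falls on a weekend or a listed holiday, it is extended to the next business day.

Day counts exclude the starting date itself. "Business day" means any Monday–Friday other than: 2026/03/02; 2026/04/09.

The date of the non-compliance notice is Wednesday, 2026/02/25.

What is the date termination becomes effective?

2026/04/17

The last day of the corrective action period: 15 calendar days after 2026/02/25 is 2026/03/12.
Adding 11 calendar days to 2026/03/12 gives 2026/03/23, which is the last day of the re-inspection period.
The last day of the consultation period: 15 calendar days after 2026/03/23 is 2026/04/07.
The date termination becomes effective: 10 calendar days after 2026/04/07 is 2026/04/17. 2026/04/17 is a Friday and is not a listed holiday, so no roll-forward applies.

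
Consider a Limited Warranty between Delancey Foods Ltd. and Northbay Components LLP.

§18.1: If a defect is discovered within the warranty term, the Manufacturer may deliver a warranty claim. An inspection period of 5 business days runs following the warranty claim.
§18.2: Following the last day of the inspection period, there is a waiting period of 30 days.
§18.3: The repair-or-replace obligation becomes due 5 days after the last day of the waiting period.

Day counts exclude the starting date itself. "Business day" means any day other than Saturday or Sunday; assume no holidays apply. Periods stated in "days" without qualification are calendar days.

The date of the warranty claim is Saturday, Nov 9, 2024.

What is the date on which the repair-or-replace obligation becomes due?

The last day of the inspection period: 5 business days after Saturday, Nov 9, 2024, skipping weekends — Nov 11, Nov 12, Nov 13, Nov 14, Nov 15 — lands on Friday, Nov 15, 2024.
The last day of the waiting period: Nov 15, 2024 + 30 days = Dec 15, 2024.
The date on which the repair-or-replace obligation becomes due: Dec 15, 2024 + 5 days = Dec 20, 2024.

Dec 20, 2024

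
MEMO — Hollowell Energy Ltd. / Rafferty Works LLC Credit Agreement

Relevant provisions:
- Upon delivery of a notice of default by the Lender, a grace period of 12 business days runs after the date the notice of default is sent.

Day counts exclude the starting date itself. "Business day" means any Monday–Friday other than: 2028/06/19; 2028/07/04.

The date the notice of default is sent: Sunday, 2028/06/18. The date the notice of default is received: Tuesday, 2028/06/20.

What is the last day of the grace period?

From Sunday, 2028/06/18, 12 business days (Jun 20, Jun 21, Jun 22, Jun 23, …, Jul 3, Jul 5, Jul 6, skipping weekends and the listed holidays on Jun 19, Jul 4) brings us to Thursday, 2028/07/06, which is the last day of the grace period.

2028/07/06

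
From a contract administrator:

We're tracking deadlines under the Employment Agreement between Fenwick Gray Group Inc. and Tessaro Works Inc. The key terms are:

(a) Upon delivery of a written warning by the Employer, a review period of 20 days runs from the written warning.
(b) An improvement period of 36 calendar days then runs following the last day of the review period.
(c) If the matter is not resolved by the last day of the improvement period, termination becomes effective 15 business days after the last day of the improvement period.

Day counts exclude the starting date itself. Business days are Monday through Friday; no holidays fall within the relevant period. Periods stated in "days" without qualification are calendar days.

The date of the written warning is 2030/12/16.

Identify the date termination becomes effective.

The last day of the review period: 2030/12/16 + 20 days = 2031/01/05.
The last day of the improvement period: 36 calendar days after 2031/01/05 is 2031/02/10.
The date termination becomes effective: 15 business days after Monday, 2031/02/10, skipping weekends — Feb 11, Feb 12, Feb 13, Feb 14, …, Feb 27, Feb 28, Mar 3 — lands on Monday, 2031/03/03.

2031/03/03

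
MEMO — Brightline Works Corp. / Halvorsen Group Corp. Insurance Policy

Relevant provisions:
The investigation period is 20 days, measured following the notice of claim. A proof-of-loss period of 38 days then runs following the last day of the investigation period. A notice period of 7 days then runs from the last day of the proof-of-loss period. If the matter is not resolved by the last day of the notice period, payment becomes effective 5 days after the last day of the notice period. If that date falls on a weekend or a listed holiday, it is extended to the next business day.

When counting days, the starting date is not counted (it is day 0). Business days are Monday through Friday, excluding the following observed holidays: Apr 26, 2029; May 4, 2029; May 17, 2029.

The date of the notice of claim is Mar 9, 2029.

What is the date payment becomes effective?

May 18, 2029

The last day of the investigation period: Mar 9, 2029 + 20 days = Mar 29, 2029.
Adding 38 calendar days to Mar 29, 2029 gives May 6, 2029, which is the last day of the proof-of-loss period.
Adding 7 calendar days to May 6, 2029 gives May 13, 2029, which is the last day of the notice period.
The date payment becomes effective: 5 calendar days after May 13, 2029 is May 18, 2029. May 18, 2029 is a Friday and is not a listed holiday, so no roll-forward applies.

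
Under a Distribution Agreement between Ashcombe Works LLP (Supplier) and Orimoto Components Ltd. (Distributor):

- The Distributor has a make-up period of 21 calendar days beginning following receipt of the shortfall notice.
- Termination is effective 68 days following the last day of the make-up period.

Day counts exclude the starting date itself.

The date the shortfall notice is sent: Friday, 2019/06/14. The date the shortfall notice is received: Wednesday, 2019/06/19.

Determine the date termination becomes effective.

2019/09/16

Adding 21 calendar days to 2019/06/19 gives 2019/07/10, which is the last day of the make-up period.
Adding 68 calendar days to 2019/07/10 gives 2019/09/16, which is the date termination becomes effective.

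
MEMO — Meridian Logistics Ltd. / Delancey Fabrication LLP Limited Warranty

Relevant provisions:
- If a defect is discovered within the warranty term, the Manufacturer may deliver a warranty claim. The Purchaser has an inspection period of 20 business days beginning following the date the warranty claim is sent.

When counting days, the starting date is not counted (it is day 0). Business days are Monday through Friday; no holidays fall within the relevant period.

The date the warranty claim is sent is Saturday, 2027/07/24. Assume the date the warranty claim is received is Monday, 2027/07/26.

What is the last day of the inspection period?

The last day of the inspection period: counting 20 business days from Saturday, 2027/07/24 (Jul 26, Jul 27, Jul 28, Jul 29, …, Aug 18, Aug 19, Aug 20, skipping weekends) reaches Friday, 2027/08/20.

2027/08/20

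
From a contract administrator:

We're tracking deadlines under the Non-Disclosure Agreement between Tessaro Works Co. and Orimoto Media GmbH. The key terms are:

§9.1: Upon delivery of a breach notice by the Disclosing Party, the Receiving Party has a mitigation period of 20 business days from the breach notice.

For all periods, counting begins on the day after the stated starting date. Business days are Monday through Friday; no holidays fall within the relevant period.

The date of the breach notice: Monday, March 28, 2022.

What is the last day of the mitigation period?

April 25, 2022

From Monday, March 28, 2022, 20 business days (Mar 29, Mar 30, Mar 31, Apr 1, …, Apr 21, Apr 22, Apr 25, skipping weekends) brings us to Monday, April 25, 2022, which is the last day of the mitigation period.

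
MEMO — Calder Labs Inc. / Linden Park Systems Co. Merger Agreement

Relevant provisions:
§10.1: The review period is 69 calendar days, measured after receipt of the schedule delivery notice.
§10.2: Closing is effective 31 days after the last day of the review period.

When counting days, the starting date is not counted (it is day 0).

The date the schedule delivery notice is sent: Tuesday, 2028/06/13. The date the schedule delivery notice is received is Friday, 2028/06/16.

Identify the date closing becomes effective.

The last day of the review period: 69 calendar days after 2028/06/16 is 2028/08/24.
Adding 31 calendar days to 2028/08/24 gives 2028/09/24, which is the date closing becomes effective.

2028/09/24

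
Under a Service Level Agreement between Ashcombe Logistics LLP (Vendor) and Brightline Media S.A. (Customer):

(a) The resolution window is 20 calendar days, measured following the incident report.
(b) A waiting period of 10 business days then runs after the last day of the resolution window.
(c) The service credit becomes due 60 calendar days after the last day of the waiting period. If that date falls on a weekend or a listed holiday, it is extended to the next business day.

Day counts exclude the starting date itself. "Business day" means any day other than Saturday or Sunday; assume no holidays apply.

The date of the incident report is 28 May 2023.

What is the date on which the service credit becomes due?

The last day of the resolution window: 20 calendar days after 28 May 2023 is 17 June 2023.
The last day of the waiting period: 10 business days after Saturday, 17 June 2023, skipping weekends — Jun 19, Jun 20, Jun 21, Jun 22, Jun 23, Jun 26, Jun 27, Jun 28, Jun 29, Jun 30 — lands on Friday, 30 June 2023.
The date on which the service credit becomes due: 30 June 2023 + 60 days = 29 August 2023. 29 August 2023 is a Tuesday, so no roll-forward applies.

29 August 2023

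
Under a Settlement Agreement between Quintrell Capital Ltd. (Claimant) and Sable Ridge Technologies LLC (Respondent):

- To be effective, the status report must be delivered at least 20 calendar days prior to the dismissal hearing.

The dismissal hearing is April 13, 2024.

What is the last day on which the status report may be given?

March 24, 2024

Counting back 20 calendar days from April 13, 2024 gives March 24, 2024.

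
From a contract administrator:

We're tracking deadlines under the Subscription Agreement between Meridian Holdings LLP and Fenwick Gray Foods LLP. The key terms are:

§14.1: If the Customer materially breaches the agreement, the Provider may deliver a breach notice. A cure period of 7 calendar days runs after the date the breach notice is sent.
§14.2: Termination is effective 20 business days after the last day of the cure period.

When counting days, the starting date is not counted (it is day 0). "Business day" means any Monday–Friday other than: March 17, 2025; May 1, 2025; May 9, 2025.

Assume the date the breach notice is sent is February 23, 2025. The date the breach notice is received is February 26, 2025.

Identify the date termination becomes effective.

March 31, 2025

The last day of the cure period: February 23, 2025 + 7 days = March 2, 2025.
From Sunday, March 2, 2025, 20 business days (Mar 3, Mar 4, Mar 5, Mar 6, …, Mar 27, Mar 28, Mar 31, skipping weekends and the listed holiday on Mar 17) brings us to Monday, March 31, 2025, which is the date termination becomes effective.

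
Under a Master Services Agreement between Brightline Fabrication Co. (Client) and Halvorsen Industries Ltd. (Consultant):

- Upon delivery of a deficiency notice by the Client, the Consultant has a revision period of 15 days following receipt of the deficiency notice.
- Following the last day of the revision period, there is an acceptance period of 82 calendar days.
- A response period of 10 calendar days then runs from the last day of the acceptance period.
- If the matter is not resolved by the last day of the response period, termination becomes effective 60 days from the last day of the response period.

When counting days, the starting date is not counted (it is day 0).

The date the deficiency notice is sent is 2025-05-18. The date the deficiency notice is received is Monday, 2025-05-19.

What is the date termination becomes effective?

The last day of the revision period: 2025-05-19 + 15 days = 2025-06-03.
The last day of the acceptance period: 82 calendar days after 2025-06-03 is 2025-08-24.
The last day of the response period: 10 calendar days after 2025-08-24 is 2025-09-03.
Adding 60 calendar days to 2025-09-03 gives 2025-11-02, which is the date termination becomes effective.

2025-11-02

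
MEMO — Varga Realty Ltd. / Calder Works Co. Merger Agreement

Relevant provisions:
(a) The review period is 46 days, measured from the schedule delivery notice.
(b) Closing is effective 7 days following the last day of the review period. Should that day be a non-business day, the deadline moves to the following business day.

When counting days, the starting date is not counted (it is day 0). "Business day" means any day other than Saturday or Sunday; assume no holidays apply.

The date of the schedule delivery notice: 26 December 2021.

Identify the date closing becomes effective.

17 February 2022

The last day of the review period: 26 December 2021 + 46 days = 10 February 2022.
The date closing becomes effective: 7 calendar days after 10 February 2022 is 17 February 2022. 17 February 2022 is a Thursday, so no roll-forward applies.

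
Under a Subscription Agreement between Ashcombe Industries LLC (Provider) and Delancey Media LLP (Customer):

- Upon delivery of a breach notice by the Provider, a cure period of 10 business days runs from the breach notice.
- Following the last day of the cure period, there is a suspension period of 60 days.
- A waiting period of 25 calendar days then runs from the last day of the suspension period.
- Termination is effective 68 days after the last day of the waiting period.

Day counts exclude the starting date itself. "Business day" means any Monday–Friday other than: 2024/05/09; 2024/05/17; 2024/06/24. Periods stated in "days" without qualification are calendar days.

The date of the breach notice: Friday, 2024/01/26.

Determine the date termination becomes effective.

2024/07/11

The last day of the cure period: 10 business days after Friday, 2024/01/26, skipping weekends — Jan 29, Jan 30, Jan 31, Feb 1, Feb 2, Feb 5, Feb 6, Feb 7, Feb 8, Feb 9 — lands on Friday, 2024/02/09.
The last day of the suspension period: 60 calendar days after 2024/02/09 is 2024/04/09.
Adding 25 calendar days to 2024/04/09 gives 2024/05/04, which is the last day of the waiting period.
The date termination becomes effective: 68 calendar days after 2024/05/04 is 2024/07/11.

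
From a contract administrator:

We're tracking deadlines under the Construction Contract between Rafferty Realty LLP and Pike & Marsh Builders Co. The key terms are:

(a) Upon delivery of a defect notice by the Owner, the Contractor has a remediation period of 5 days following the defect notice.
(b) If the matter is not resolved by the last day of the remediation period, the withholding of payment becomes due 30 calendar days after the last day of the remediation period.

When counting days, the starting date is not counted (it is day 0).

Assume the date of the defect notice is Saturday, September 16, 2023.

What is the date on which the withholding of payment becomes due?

October 21, 2023

Adding 5 calendar days to September 16, 2023 gives September 21, 2023, which is the last day of the remediation period.
The date on which the withholding of payment becomes due: 30 calendar days after September 21, 2023 is October 21, 2023.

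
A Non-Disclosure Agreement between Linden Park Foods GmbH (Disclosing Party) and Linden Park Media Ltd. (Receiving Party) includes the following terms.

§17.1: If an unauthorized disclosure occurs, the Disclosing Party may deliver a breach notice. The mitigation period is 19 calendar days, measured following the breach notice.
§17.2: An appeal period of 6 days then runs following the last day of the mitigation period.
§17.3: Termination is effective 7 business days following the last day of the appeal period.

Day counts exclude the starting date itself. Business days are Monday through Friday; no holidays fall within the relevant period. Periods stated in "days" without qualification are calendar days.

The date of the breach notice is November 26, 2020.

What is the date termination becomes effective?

December 30, 2020

The last day of the mitigation period: 19 calendar days after November 26, 2020 is December 15, 2020.
The last day of the appeal period: December 15, 2020 + 6 days = December 21, 2020.
The date termination becomes effective: counting 7 business days from Monday, December 21, 2020 (Dec 22, Dec 23, Dec 24, Dec 25, Dec 28, Dec 29, Dec 30, skipping weekends) reaches Wednesday, December 30, 2020.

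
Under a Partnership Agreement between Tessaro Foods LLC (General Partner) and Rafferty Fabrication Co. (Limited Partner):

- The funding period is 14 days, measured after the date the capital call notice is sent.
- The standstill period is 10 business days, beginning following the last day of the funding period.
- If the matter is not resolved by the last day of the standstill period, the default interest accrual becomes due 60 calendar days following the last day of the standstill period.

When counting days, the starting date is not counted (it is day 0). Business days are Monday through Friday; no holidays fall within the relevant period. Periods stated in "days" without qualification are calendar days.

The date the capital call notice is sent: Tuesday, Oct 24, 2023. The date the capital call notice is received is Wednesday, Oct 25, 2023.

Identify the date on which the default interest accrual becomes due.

The last day of the funding period: Oct 24, 2023 + 14 days = Nov 7, 2023.
From Tuesday, Nov 7, 2023, 10 business days (Nov 8, Nov 9, Nov 10, Nov 13, Nov 14, Nov 15, Nov 16, Nov 17, Nov 20, Nov 21, skipping weekends) brings us to Tuesday, Nov 21, 2023, which is the last day of the standstill period.
Adding 60 calendar days to Nov 21, 2023 gives Jan 20, 2024, which is the date on which the default interest accrual becomes due.

Jan 20, 2024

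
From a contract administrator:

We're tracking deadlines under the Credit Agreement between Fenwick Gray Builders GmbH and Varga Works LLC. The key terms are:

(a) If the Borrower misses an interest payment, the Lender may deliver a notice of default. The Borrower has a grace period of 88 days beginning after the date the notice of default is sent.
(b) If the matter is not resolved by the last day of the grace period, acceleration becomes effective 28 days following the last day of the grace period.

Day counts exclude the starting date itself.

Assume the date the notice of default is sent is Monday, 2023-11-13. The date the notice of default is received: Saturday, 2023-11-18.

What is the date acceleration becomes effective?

2024-03-08

The last day of the grace period: 88 calendar days after 2023-11-13 is 2024-02-09.
The date acceleration becomes effective: 28 calendar days after 2024-02-09 is 2024-03-08.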